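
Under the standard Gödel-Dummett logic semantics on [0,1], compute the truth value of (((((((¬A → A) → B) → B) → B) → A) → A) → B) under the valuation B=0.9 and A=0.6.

0.90

¬A: Gödel ¬ of 0.6 = 0 (operand ≠ 0)
(¬A → A): 0 ≤ 0.6, so result = 1
((¬A → A) → B): 1 > 0.9, so result = 0.9
(((¬A → A) → B) → B): 0.9 ≤ 0.9, so result = 1
((((¬A → A) → B) → B) → B): 1 > 0.9, so result = 0.9
(((((¬A → A) → B) → B) → B) → A): 0.9 > 0.6, so result = 0.6
((((((¬A → A) → B) → B) → B) → A) → A): 0.6 ≤ 0.6, so result = 1
(((((((¬A → A) → B) → B) → B) → A) → A) → B): 1 > 0.9, so result = 0.9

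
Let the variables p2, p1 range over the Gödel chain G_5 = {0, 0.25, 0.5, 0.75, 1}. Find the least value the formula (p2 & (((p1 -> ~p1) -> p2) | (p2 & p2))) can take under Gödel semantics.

0.00

The minimum is attained at p2 = 0, p1 = 0:
  ~p1: Gödel ¬ of 0 = 1 (operand is 0)
  (p1 -> ~p1): 0 ≤ 1, so result = 1
  ((p1 -> ~p1) -> p2): 1 > 0, so result = 0
  (p2 & p2) = min(0, 0) = 0
  (((p1 -> ~p1) -> p2) | (p2 & p2)) = max(0, 0) = 0
  (p2 & (((p1 -> ~p1) -> p2) | (p2 & p2))) = min(0, 0) = 0
Checking all 25 assignments confirms none give a value below 0.00.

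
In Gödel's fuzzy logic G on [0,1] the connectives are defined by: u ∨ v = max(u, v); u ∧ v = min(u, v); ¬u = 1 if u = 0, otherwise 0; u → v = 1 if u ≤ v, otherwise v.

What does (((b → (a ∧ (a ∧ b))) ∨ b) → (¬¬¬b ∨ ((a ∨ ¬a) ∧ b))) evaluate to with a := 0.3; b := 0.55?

0.30

(a ∧ b) = min(0.3, 0.55) = 0.3
(a ∧ (a ∧ b)) = min(0.3, 0.3) = 0.3
(b → (a ∧ (a ∧ b))): 0.55 > 0.3, so result = 0.3
((b → (a ∧ (a ∧ b))) ∨ b) = max(0.3, 0.55) = 0.55
¬b: Gödel ¬ of 0.55 = 0 (operand ≠ 0)
¬¬b: Gödel ¬ of 0 = 1 (operand is 0)
¬¬¬b: Gödel ¬ of 1 = 0 (operand ≠ 0)
¬a: Gödel ¬ of 0.3 = 0 (operand ≠ 0)
(a ∨ ¬a) = max(0.3, 0) = 0.3
((a ∨ ¬a) ∧ b) = min(0.3, 0.55) = 0.3
(¬¬¬b ∨ ((a ∨ ¬a) ∧ b)) = max(0, 0.3) = 0.3
(((b → (a ∧ (a ∧ b))) ∨ b) → (¬¬¬b ∨ ((a ∨ ¬a) ∧ b))): 0.55 > 0.3, so result = 0.3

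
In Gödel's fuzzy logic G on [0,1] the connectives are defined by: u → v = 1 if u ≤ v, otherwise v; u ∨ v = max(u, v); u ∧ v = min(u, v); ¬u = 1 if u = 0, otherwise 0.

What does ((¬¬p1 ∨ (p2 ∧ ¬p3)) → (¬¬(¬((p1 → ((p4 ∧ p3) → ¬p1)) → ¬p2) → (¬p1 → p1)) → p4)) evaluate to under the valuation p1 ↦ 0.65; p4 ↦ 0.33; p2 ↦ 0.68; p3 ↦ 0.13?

0.33

¬p1: Gödel ¬ of 0.65 = 0 (operand ≠ 0)
¬¬p1: Gödel ¬ of 0 = 1 (operand is 0)
¬p3: Gödel ¬ of 0.13 = 0 (operand ≠ 0)
(p2 ∧ ¬p3) = min(0.68, 0) = 0
(¬¬p1 ∨ (p2 ∧ ¬p3)) = max(1, 0) = 1
(p4 ∧ p3) = min(0.33, 0.13) = 0.13
¬p1: Gödel ¬ of 0.65 = 0 (operand ≠ 0)
((p4 ∧ p3) → ¬p1): 0.13 > 0, so result = 0
(p1 → ((p4 ∧ p3) → ¬p1)): 0.65 > 0, so result = 0
¬p2: Gödel ¬ of 0.68 = 0 (operand ≠ 0)
((p1 → ((p4 ∧ p3) → ¬p1)) → ¬p2): 0 ≤ 0, so result = 1
¬((p1 → ((p4 ∧ p3) → ¬p1)) → ¬p2): Gödel ¬ of 1 = 0 (operand ≠ 0)
¬p1: Gödel ¬ of 0.65 = 0 (operand ≠ 0)
(¬p1 → p1): 0 ≤ 0.65, so result = 1
(¬((p1 → ((p4 ∧ p3) → ¬p1)) → ¬p2) → (¬p1 → p1)): 0 ≤ 1, so result = 1
¬(¬((p1 → ((p4 ∧ p3) → ¬p1)) → ¬p2) → (¬p1 → p1)): Gödel ¬ of 1 = 0 (operand ≠ 0)
¬¬(¬((p1 → ((p4 ∧ p3) → ¬p1)) → ¬p2) → (¬p1 → p1)): Gödel ¬ of 0 = 1 (operand is 0)
(¬¬(¬((p1 → ((p4 ∧ p3) → ¬p1)) → ¬p2) → (¬p1 → p1)) → p4): 1 > 0.33, so result = 0.33
((¬¬p1 ∨ (p2 ∧ ¬p3)) → (¬¬(¬((p1 → ((p4 ∧ p3) → ¬p1)) → ¬p2) → (¬p1 → p1)) → p4)): 1 > 0.33, so result = 0.33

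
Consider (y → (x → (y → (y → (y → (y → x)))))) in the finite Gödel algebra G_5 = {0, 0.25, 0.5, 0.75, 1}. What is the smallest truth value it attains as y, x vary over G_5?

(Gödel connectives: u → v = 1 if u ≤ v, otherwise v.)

1.00

Every assignment gives 1. For instance at y = 0, x = 0:
  (y → x): 0 ≤ 0, so result = 1
  (y → (y → x)): 0 ≤ 1, so result = 1
  (y → (y → (y → x))): 0 ≤ 1, so result = 1
  (y → (y → (y → (y → x)))): 0 ≤ 1, so result = 1
  (x → (y → (y → (y → (y → x))))): 0 ≤ 1, so result = 1
  (y → (x → (y → (y → (y → (y → x)))))): 0 ≤ 1, so result = 1
All 25 assignments give value 1 — the formula is a G_5-tautology.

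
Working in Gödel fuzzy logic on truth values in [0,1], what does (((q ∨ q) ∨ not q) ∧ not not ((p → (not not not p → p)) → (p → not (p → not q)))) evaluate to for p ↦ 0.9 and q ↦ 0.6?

(q ∨ q) = max(0.6, 0.6) = 0.6
not q: Gödel ¬ of 0.6 = 0 (operand ≠ 0)
((q ∨ q) ∨ not q) = max(0.6, 0) = 0.6
not p: Gödel ¬ of 0.9 = 0 (operand ≠ 0)
not not p: Gödel ¬ of 0 = 1 (operand is 0)
not not not p: Gödel ¬ of 1 = 0 (operand ≠ 0)
(not not not p → p): 0 ≤ 0.9, so result = 1
(p → (not not not p → p)): 0.9 ≤ 1, so result = 1
not q: Gödel ¬ of 0.6 = 0 (operand ≠ 0)
(p → not q): 0.9 > 0, so result = 0
not (p → not q): Gödel ¬ of 0 = 1 (operand is 0)
(p → not (p → not q)): 0.9 ≤ 1, so result = 1
((p → (not not not p → p)) → (p → not (p → not q))): 1 ≤ 1, so result = 1
not ((p → (not not not p → p)) → (p → not (p → not q))): Gödel ¬ of 1 = 0 (operand ≠ 0)
not not ((p → (not not not p → p)) → (p → not (p → not q))): Gödel ¬ of 0 = 1 (operand is 0)
(((q ∨ q) ∨ not q) ∧ not not ((p → (not not not p → p)) → (p → not (p → not q)))) = min(0.6, 1) = 0.6

0.60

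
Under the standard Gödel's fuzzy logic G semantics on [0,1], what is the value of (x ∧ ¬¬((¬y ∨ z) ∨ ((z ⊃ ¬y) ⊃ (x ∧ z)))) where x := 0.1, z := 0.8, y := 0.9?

0.10

¬y: Gödel ¬ of 0.9 = 0 (operand ≠ 0)
(¬y ∨ z) = max(0, 0.8) = 0.8
¬y: Gödel ¬ of 0.9 = 0 (operand ≠ 0)
(z ⊃ ¬y): 0.8 > 0, so result = 0
(x ∧ z) = min(0.1, 0.8) = 0.1
((z ⊃ ¬y) ⊃ (x ∧ z)): 0 ≤ 0.1, so result = 1
((¬y ∨ z) ∨ ((z ⊃ ¬y) ⊃ (x ∧ z))) = max(0.8, 1) = 1
¬((¬y ∨ z) ∨ ((z ⊃ ¬y) ⊃ (x ∧ z))): Gödel ¬ of 1 = 0 (operand ≠ 0)
¬¬((¬y ∨ z) ∨ ((z ⊃ ¬y) ⊃ (x ∧ z))): Gödel ¬ of 0 = 1 (operand is 0)
(x ∧ ¬¬((¬y ∨ z) ∨ ((z ⊃ ¬y) ⊃ (x ∧ z)))) = min(0.1, 1) = 0.1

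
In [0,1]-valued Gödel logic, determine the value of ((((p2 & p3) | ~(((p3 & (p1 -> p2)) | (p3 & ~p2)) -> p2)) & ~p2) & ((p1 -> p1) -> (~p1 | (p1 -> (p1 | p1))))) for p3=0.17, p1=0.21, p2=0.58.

0.00

(p2 & p3) = min(0.58, 0.17) = 0.17
(p1 -> p2): 0.21 ≤ 0.58, so result = 1
(p3 & (p1 -> p2)) = min(0.17, 1) = 0.17
~p2: Gödel ¬ of 0.58 = 0 (operand ≠ 0)
(p3 & ~p2) = min(0.17, 0) = 0
((p3 & (p1 -> p2)) | (p3 & ~p2)) = max(0.17, 0) = 0.17
(((p3 & (p1 -> p2)) | (p3 & ~p2)) -> p2): 0.17 ≤ 0.58, so result = 1
~(((p3 & (p1 -> p2)) | (p3 & ~p2)) -> p2): Gödel ¬ of 1 = 0 (operand ≠ 0)
((p2 & p3) | ~(((p3 & (p1 -> p2)) | (p3 & ~p2)) -> p2)) = max(0.17, 0) = 0.17
~p2: Gödel ¬ of 0.58 = 0 (operand ≠ 0)
(((p2 & p3) | ~(((p3 & (p1 -> p2)) | (p3 & ~p2)) -> p2)) & ~p2) = min(0.17, 0) = 0
(p1 -> p1): 0.21 ≤ 0.21, so result = 1
~p1: Gödel ¬ of 0.21 = 0 (operand ≠ 0)
(p1 | p1) = max(0.21, 0.21) = 0.21
(p1 -> (p1 | p1)): 0.21 ≤ 0.21, so result = 1
(~p1 | (p1 -> (p1 | p1))) = max(0, 1) = 1
((p1 -> p1) -> (~p1 | (p1 -> (p1 | p1)))): 1 ≤ 1, so result = 1
((((p2 & p3) | ~(((p3 & (p1 -> p2)) | (p3 & ~p2)) -> p2)) & ~p2) & ((p1 -> p1) -> (~p1 | (p1 -> (p1 | p1))))) = min(0, 1) = 0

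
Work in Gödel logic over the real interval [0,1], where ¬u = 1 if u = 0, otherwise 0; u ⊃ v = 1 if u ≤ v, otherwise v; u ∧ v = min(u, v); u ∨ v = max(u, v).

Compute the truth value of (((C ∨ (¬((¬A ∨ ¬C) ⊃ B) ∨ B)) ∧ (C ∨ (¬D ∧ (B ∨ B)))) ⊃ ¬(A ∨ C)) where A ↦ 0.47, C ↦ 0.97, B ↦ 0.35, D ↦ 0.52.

¬A: Gödel ¬ of 0.47 = 0 (operand ≠ 0)
¬C: Gödel ¬ of 0.97 = 0 (operand ≠ 0)
(¬A ∨ ¬C) = max(0, 0) = 0
((¬A ∨ ¬C) ⊃ B): 0 ≤ 0.35, so result = 1
¬((¬A ∨ ¬C) ⊃ B): Gödel ¬ of 1 = 0 (operand ≠ 0)
(¬((¬A ∨ ¬C) ⊃ B) ∨ B) = max(0, 0.35) = 0.35
(C ∨ (¬((¬A ∨ ¬C) ⊃ B) ∨ B)) = max(0.97, 0.35) = 0.97
¬D: Gödel ¬ of 0.52 = 0 (operand ≠ 0)
(B ∨ B) = max(0.35, 0.35) = 0.35
(¬D ∧ (B ∨ B)) = min(0, 0.35) = 0
(C ∨ (¬D ∧ (B ∨ B))) = max(0.97, 0) = 0.97
((C ∨ (¬((¬A ∨ ¬C) ⊃ B) ∨ B)) ∧ (C ∨ (¬D ∧ (B ∨ B)))) = min(0.97, 0.97) = 0.97
(A ∨ C) = max(0.47, 0.97) = 0.97
¬(A ∨ C): Gödel ¬ of 0.97 = 0 (operand ≠ 0)
(((C ∨ (¬((¬A ∨ ¬C) ⊃ B) ∨ B)) ∧ (C ∨ (¬D ∧ (B ∨ B)))) ⊃ ¬(A ∨ C)): 0.97 > 0, so result = 0

0.00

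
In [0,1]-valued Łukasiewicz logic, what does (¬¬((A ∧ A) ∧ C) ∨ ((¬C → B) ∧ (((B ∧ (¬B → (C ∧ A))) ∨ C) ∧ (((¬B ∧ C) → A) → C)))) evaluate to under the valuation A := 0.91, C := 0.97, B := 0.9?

(A ∧ A) = min(0.91, 0.91) = 0.91
((A ∧ A) ∧ C) = min(0.91, 0.97) = 0.91
¬((A ∧ A) ∧ C): Łukasiewicz ¬ gives 1 − 0.91 = 0.09
¬¬((A ∧ A) ∧ C): Łukasiewicz ¬ gives 1 − 0.09 = 0.91
¬C: Łukasiewicz ¬ gives 1 − 0.97 = 0.03
(¬C → B): min(1, 1 − 0.03 + 0.9) = 1
¬B: Łukasiewicz ¬ gives 1 − 0.9 = 0.1
(C ∧ A) = min(0.97, 0.91) = 0.91
(¬B → (C ∧ A)): min(1, 1 − 0.1 + 0.91) = 1
(B ∧ (¬B → (C ∧ A))) = min(0.9, 1) = 0.9
((B ∧ (¬B → (C ∧ A))) ∨ C) = max(0.9, 0.97) = 0.97
¬B: Łukasiewicz ¬ gives 1 − 0.9 = 0.1
(¬B ∧ C) = min(0.1, 0.97) = 0.1
((¬B ∧ C) → A): min(1, 1 − 0.1 + 0.91) = 1
(((¬B ∧ C) → A) → C): min(1, 1 − 1 + 0.97) = 0.97
(((B ∧ (¬B → (C ∧ A))) ∨ C) ∧ (((¬B ∧ C) → A) → C)) = min(0.97, 0.97) = 0.97
((¬C → B) ∧ (((B ∧ (¬B → (C ∧ A))) ∨ C) ∧ (((¬B ∧ C) → A) → C))) = min(1, 0.97) = 0.97
(¬¬((A ∧ A) ∧ C) ∨ ((¬C → B) ∧ (((B ∧ (¬B → (C ∧ A))) ∨ C) ∧ (((¬B ∧ C) → A) → C)))) = max(0.91, 0.97) = 0.97

0.97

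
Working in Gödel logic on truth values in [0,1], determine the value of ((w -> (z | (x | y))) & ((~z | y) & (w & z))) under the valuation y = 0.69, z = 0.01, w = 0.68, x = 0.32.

0.01

(x | y) = max(0.32, 0.69) = 0.69
(z | (x | y)) = max(0.01, 0.69) = 0.69
(w -> (z | (x | y))): 0.68 ≤ 0.69, so result = 1
~z: Gödel ¬ of 0.01 = 0 (operand ≠ 0)
(~z | y) = max(0, 0.69) = 0.69
(w & z) = min(0.68, 0.01) = 0.01
((~z | y) & (w & z)) = min(0.69, 0.01) = 0.01
((w -> (z | (x | y))) & ((~z | y) & (w & z))) = min(1, 0.01) = 0.01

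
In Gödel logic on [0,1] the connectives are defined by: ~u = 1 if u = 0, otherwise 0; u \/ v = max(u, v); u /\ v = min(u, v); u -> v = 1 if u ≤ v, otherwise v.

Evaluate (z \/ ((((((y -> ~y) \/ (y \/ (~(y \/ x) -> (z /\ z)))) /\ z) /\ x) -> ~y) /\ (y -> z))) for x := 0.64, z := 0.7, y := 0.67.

0.70

~y: Gödel ¬ of 0.67 = 0 (operand ≠ 0)
(y -> ~y): 0.67 > 0, so result = 0
(y \/ x) = max(0.67, 0.64) = 0.67
~(y \/ x): Gödel ¬ of 0.67 = 0 (operand ≠ 0)
(z /\ z) = min(0.7, 0.7) = 0.7
(~(y \/ x) -> (z /\ z)): 0 ≤ 0.7, so result = 1
(y \/ (~(y \/ x) -> (z /\ z))) = max(0.67, 1) = 1
((y -> ~y) \/ (y \/ (~(y \/ x) -> (z /\ z)))) = max(0, 1) = 1
(((y -> ~y) \/ (y \/ (~(y \/ x) -> (z /\ z)))) /\ z) = min(1, 0.7) = 0.7
((((y -> ~y) \/ (y \/ (~(y \/ x) -> (z /\ z)))) /\ z) /\ x) = min(0.7, 0.64) = 0.64
~y: Gödel ¬ of 0.67 = 0 (operand ≠ 0)
(((((y -> ~y) \/ (y \/ (~(y \/ x) -> (z /\ z)))) /\ z) /\ x) -> ~y): 0.64 > 0, so result = 0
(y -> z): 0.67 ≤ 0.7, so result = 1
((((((y -> ~y) \/ (y \/ (~(y \/ x) -> (z /\ z)))) /\ z) /\ x) -> ~y) /\ (y -> z)) = min(0, 1) = 0
(z \/ ((((((y -> ~y) \/ (y \/ (~(y \/ x) -> (z /\ z)))) /\ z) /\ x) -> ~y) /\ (y -> z))) = max(0.7, 0) = 0.7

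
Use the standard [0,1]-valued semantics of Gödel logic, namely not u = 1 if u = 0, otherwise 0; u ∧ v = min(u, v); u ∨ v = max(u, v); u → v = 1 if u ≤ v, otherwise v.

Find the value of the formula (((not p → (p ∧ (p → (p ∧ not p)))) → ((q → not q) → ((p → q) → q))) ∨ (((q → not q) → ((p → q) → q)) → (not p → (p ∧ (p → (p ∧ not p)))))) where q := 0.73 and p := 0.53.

not p: Gödel ¬ of 0.53 = 0 (operand ≠ 0)
not p: Gödel ¬ of 0.53 = 0 (operand ≠ 0)
(p ∧ not p) = min(0.53, 0) = 0
(p → (p ∧ not p)): 0.53 > 0, so result = 0
(p ∧ (p → (p ∧ not p))) = min(0.53, 0) = 0
(not p → (p ∧ (p → (p ∧ not p)))): 0 ≤ 0, so result = 1
not q: Gödel ¬ of 0.73 = 0 (operand ≠ 0)
(q → not q): 0.73 > 0, so result = 0
(p → q): 0.53 ≤ 0.73, so result = 1
((p → q) → q): 1 > 0.73, so result = 0.73
((q → not q) → ((p → q) → q)): 0 ≤ 0.73, so result = 1
((not p → (p ∧ (p → (p ∧ not p)))) → ((q → not q) → ((p → q) → q))): 1 ≤ 1, so result = 1
not q: Gödel ¬ of 0.73 = 0 (operand ≠ 0)
(q → not q): 0.73 > 0, so result = 0
(p → q): 0.53 ≤ 0.73, so result = 1
((p → q) → q): 1 > 0.73, so result = 0.73
((q → not q) → ((p → q) → q)): 0 ≤ 0.73, so result = 1
not p: Gödel ¬ of 0.53 = 0 (operand ≠ 0)
not p: Gödel ¬ of 0.53 = 0 (operand ≠ 0)
(p ∧ not p) = min(0.53, 0) = 0
(p → (p ∧ not p)): 0.53 > 0, so result = 0
(p ∧ (p → (p ∧ not p))) = min(0.53, 0) = 0
(not p → (p ∧ (p → (p ∧ not p)))): 0 ≤ 0, so result = 1
(((q → not q) → ((p → q) → q)) → (not p → (p ∧ (p → (p ∧ not p))))): 1 ≤ 1, so result = 1
(((not p → (p ∧ (p → (p ∧ not p)))) → ((q → not q) → ((p → q) → q))) ∨ (((q → not q) → ((p → q) → q)) → (not p → (p ∧ (p → (p ∧ not p)))))) = max(1, 1) = 1

1.00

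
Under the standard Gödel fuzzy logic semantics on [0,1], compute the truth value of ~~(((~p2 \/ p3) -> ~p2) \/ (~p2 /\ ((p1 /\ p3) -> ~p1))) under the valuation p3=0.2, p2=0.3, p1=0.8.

~p2: Gödel ¬ of 0.3 = 0 (operand ≠ 0)
(~p2 \/ p3) = max(0, 0.2) = 0.2
~p2: Gödel ¬ of 0.3 = 0 (operand ≠ 0)
((~p2 \/ p3) -> ~p2): 0.2 > 0, so result = 0
~p2: Gödel ¬ of 0.3 = 0 (operand ≠ 0)
(p1 /\ p3) = min(0.8, 0.2) = 0.2
~p1: Gödel ¬ of 0.8 = 0 (operand ≠ 0)
((p1 /\ p3) -> ~p1): 0.2 > 0, so result = 0
(~p2 /\ ((p1 /\ p3) -> ~p1)) = min(0, 0) = 0
(((~p2 \/ p3) -> ~p2) \/ (~p2 /\ ((p1 /\ p3) -> ~p1))) = max(0, 0) = 0
~(((~p2 \/ p3) -> ~p2) \/ (~p2 /\ ((p1 /\ p3) -> ~p1))): Gödel ¬ of 0 = 1 (operand is 0)
~~(((~p2 \/ p3) -> ~p2) \/ (~p2 /\ ((p1 /\ p3) -> ~p1))): Gödel ¬ of 1 = 0 (operand ≠ 0)

0.00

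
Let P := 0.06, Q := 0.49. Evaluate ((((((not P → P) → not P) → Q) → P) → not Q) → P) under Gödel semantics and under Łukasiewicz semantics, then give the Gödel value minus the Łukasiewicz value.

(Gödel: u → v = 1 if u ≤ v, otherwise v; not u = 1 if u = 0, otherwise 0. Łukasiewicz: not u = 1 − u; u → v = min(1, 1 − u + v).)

Gödel evaluation:
  not P: Gödel ¬ of 0.06 = 0 (operand ≠ 0)
  (not P → P): 0 ≤ 0.06, so result = 1
  not P: Gödel ¬ of 0.06 = 0 (operand ≠ 0)
  ((not P → P) → not P): 1 > 0, so result = 0
  (((not P → P) → not P) → Q): 0 ≤ 0.49, so result = 1
  ((((not P → P) → not P) → Q) → P): 1 > 0.06, so result = 0.06
  not Q: Gödel ¬ of 0.49 = 0 (operand ≠ 0)
  (((((not P → P) → not P) → Q) → P) → not Q): 0.06 > 0, so result = 0
  ((((((not P → P) → not P) → Q) → P) → not Q) → P): 0 ≤ 0.06, so result = 1
  Gödel value = 1
Łukasiewicz evaluation:
  not P: Łukasiewicz ¬ gives 1 − 0.06 = 0.94
  (not P → P): min(1, 1 − 0.94 + 0.06) = 0.12
  not P: Łukasiewicz ¬ gives 1 − 0.06 = 0.94
  ((not P → P) → not P): min(1, 1 − 0.12 + 0.94) = 1
  (((not P → P) → not P) → Q): min(1, 1 − 1 + 0.49) = 0.49
  ((((not P → P) → not P) → Q) → P): min(1, 1 − 0.49 + 0.06) = 0.57
  not Q: Łukasiewicz ¬ gives 1 − 0.49 = 0.51
  (((((not P → P) → not P) → Q) → P) → not Q): min(1, 1 − 0.57 + 0.51) = 0.94
  ((((((not P → P) → not P) → Q) → P) → not Q) → P): min(1, 1 − 0.94 + 0.06) = 0.12
  Łukasiewicz value = 0.12
Difference: 1 − 0.12 = 0.88

0.88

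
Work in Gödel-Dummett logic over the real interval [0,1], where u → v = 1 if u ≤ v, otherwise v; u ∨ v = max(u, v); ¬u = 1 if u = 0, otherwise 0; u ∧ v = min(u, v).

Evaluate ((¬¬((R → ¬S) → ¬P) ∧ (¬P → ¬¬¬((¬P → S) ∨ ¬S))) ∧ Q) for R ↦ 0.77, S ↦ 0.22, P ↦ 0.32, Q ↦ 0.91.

¬S: Gödel ¬ of 0.22 = 0 (operand ≠ 0)
(R → ¬S): 0.77 > 0, so result = 0
¬P: Gödel ¬ of 0.32 = 0 (operand ≠ 0)
((R → ¬S) → ¬P): 0 ≤ 0, so result = 1
¬((R → ¬S) → ¬P): Gödel ¬ of 1 = 0 (operand ≠ 0)
¬¬((R → ¬S) → ¬P): Gödel ¬ of 0 = 1 (operand is 0)
¬P: Gödel ¬ of 0.32 = 0 (operand ≠ 0)
¬P: Gödel ¬ of 0.32 = 0 (operand ≠ 0)
(¬P → S): 0 ≤ 0.22, so result = 1
¬S: Gödel ¬ of 0.22 = 0 (operand ≠ 0)
((¬P → S) ∨ ¬S) = max(1, 0) = 1
¬((¬P → S) ∨ ¬S): Gödel ¬ of 1 = 0 (operand ≠ 0)
¬¬((¬P → S) ∨ ¬S): Gödel ¬ of 0 = 1 (operand is 0)
¬¬¬((¬P → S) ∨ ¬S): Gödel ¬ of 1 = 0 (operand ≠ 0)
(¬P → ¬¬¬((¬P → S) ∨ ¬S)): 0 ≤ 0, so result = 1
(¬¬((R → ¬S) → ¬P) ∧ (¬P → ¬¬¬((¬P → S) ∨ ¬S))) = min(1, 1) = 1
((¬¬((R → ¬S) → ¬P) ∧ (¬P → ¬¬¬((¬P → S) ∨ ¬S))) ∧ Q) = min(1, 0.91) = 0.91

0.91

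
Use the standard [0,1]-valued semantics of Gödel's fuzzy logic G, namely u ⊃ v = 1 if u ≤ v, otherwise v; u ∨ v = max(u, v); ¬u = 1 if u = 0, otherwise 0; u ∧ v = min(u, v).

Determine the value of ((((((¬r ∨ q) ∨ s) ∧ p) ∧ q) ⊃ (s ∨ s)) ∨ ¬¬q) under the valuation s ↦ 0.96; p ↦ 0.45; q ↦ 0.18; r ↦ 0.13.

1.00

¬r: Gödel ¬ of 0.13 = 0 (operand ≠ 0)
(¬r ∨ q) = max(0, 0.18) = 0.18
((¬r ∨ q) ∨ s) = max(0.18, 0.96) = 0.96
(((¬r ∨ q) ∨ s) ∧ p) = min(0.96, 0.45) = 0.45
((((¬r ∨ q) ∨ s) ∧ p) ∧ q) = min(0.45, 0.18) = 0.18
(s ∨ s) = max(0.96, 0.96) = 0.96
(((((¬r ∨ q) ∨ s) ∧ p) ∧ q) ⊃ (s ∨ s)): 0.18 ≤ 0.96, so result = 1
¬q: Gödel ¬ of 0.18 = 0 (operand ≠ 0)
¬¬q: Gödel ¬ of 0 = 1 (operand is 0)
((((((¬r ∨ q) ∨ s) ∧ p) ∧ q) ⊃ (s ∨ s)) ∨ ¬¬q) = max(1, 1) = 1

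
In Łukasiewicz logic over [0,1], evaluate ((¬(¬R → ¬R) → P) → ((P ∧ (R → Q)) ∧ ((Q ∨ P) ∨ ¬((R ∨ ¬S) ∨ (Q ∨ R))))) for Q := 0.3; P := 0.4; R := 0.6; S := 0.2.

¬R: Łukasiewicz ¬ gives 1 − 0.6 = 0.4
¬R: Łukasiewicz ¬ gives 1 − 0.6 = 0.4
(¬R → ¬R): min(1, 1 − 0.4 + 0.4) = 1
¬(¬R → ¬R): Łukasiewicz ¬ gives 1 − 1 = 0
(¬(¬R → ¬R) → P): min(1, 1 − 0 + 0.4) = 1
(R → Q): min(1, 1 − 0.6 + 0.3) = 0.7
(P ∧ (R → Q)) = min(0.4, 0.7) = 0.4
(Q ∨ P) = max(0.3, 0.4) = 0.4
¬S: Łukasiewicz ¬ gives 1 − 0.2 = 0.8
(R ∨ ¬S) = max(0.6, 0.8) = 0.8
(Q ∨ R) = max(0.3, 0.6) = 0.6
((R ∨ ¬S) ∨ (Q ∨ R)) = max(0.8, 0.6) = 0.8
¬((R ∨ ¬S) ∨ (Q ∨ R)): Łukasiewicz ¬ gives 1 − 0.8 = 0.2
((Q ∨ P) ∨ ¬((R ∨ ¬S) ∨ (Q ∨ R))) = max(0.4, 0.2) = 0.4
((P ∧ (R → Q)) ∧ ((Q ∨ P) ∨ ¬((R ∨ ¬S) ∨ (Q ∨ R)))) = min(0.4, 0.4) = 0.4
((¬(¬R → ¬R) → P) → ((P ∧ (R → Q)) ∧ ((Q ∨ P) ∨ ¬((R ∨ ¬S) ∨ (Q ∨ R))))): min(1, 1 − 1 + 0.4) = 0.4

0.40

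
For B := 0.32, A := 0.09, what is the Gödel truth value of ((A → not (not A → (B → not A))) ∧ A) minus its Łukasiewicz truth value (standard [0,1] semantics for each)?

Gödel evaluation:
  not A: Gödel ¬ of 0.09 = 0 (operand ≠ 0)
  not A: Gödel ¬ of 0.09 = 0 (operand ≠ 0)
  (B → not A): 0.32 > 0, so result = 0
  (not A → (B → not A)): 0 ≤ 0, so result = 1
  not (not A → (B → not A)): Gödel ¬ of 1 = 0 (operand ≠ 0)
  (A → not (not A → (B → not A))): 0.09 > 0, so result = 0
  ((A → not (not A → (B → not A))) ∧ A) = min(0, 0.09) = 0
  Gödel value = 0
Łukasiewicz evaluation:
  not A: Łukasiewicz ¬ gives 1 − 0.09 = 0.91
  not A: Łukasiewicz ¬ gives 1 − 0.09 = 0.91
  (B → not A): min(1, 1 − 0.32 + 0.91) = 1
  (not A → (B → not A)): min(1, 1 − 0.91 + 1) = 1
  not (not A → (B → not A)): Łukasiewicz ¬ gives 1 − 1 = 0
  (A → not (not A → (B → not A))): min(1, 1 − 0.09 + 0) = 0.91
  ((A → not (not A → (B → not A))) ∧ A) = min(0.91, 0.09) = 0.09
  Łukasiewicz value = 0.09
Difference: 0 − 0.09 = -0.09

-0.09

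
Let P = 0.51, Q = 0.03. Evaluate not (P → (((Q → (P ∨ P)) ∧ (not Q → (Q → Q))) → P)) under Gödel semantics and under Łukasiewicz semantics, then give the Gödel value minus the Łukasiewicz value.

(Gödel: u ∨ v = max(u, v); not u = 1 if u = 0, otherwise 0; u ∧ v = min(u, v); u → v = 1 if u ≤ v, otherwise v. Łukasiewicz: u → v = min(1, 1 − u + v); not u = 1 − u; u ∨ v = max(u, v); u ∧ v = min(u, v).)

Gödel evaluation:
  (P ∨ P) = max(0.51, 0.51) = 0.51
  (Q → (P ∨ P)): 0.03 ≤ 0.51, so result = 1
  not Q: Gödel ¬ of 0.03 = 0 (operand ≠ 0)
  (Q → Q): 0.03 ≤ 0.03, so result = 1
  (not Q → (Q → Q)): 0 ≤ 1, so result = 1
  ((Q → (P ∨ P)) ∧ (not Q → (Q → Q))) = min(1, 1) = 1
  (((Q → (P ∨ P)) ∧ (not Q → (Q → Q))) → P): 1 > 0.51, so result = 0.51
  (P → (((Q → (P ∨ P)) ∧ (not Q → (Q → Q))) → P)): 0.51 ≤ 0.51, so result = 1
  not (P → (((Q → (P ∨ P)) ∧ (not Q → (Q → Q))) → P)): Gödel ¬ of 1 = 0 (operand ≠ 0)
  Gödel value = 0
Łukasiewicz evaluation:
  (P ∨ P) = max(0.51, 0.51) = 0.51
  (Q → (P ∨ P)): min(1, 1 − 0.03 + 0.51) = 1
  not Q: Łukasiewicz ¬ gives 1 − 0.03 = 0.97
  (Q → Q): min(1, 1 − 0.03 + 0.03) = 1
  (not Q → (Q → Q)): min(1, 1 − 0.97 + 1) = 1
  ((Q → (P ∨ P)) ∧ (not Q → (Q → Q))) = min(1, 1) = 1
  (((Q → (P ∨ P)) ∧ (not Q → (Q → Q))) → P): min(1, 1 − 1 + 0.51) = 0.51
  (P → (((Q → (P ∨ P)) ∧ (not Q → (Q → Q))) → P)): min(1, 1 − 0.51 + 0.51) = 1
  not (P → (((Q → (P ∨ P)) ∧ (not Q → (Q → Q))) → P)): Łukasiewicz ¬ gives 1 − 1 = 0
  Łukasiewicz value = 0
Difference: 0 − 0 = 0.00

0.00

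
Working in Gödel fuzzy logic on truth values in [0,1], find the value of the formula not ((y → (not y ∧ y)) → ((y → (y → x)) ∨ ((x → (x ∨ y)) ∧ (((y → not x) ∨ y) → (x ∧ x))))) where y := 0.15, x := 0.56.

not y: Gödel ¬ of 0.15 = 0 (operand ≠ 0)
(not y ∧ y) = min(0, 0.15) = 0
(y → (not y ∧ y)): 0.15 > 0, so result = 0
(y → x): 0.15 ≤ 0.56, so result = 1
(y → (y → x)): 0.15 ≤ 1, so result = 1
(x ∨ y) = max(0.56, 0.15) = 0.56
(x → (x ∨ y)): 0.56 ≤ 0.56, so result = 1
not x: Gödel ¬ of 0.56 = 0 (operand ≠ 0)
(y → not x): 0.15 > 0, so result = 0
((y → not x) ∨ y) = max(0, 0.15) = 0.15
(x ∧ x) = min(0.56, 0.56) = 0.56
(((y → not x) ∨ y) → (x ∧ x)): 0.15 ≤ 0.56, so result = 1
((x → (x ∨ y)) ∧ (((y → not x) ∨ y) → (x ∧ x))) = min(1, 1) = 1
((y → (y → x)) ∨ ((x → (x ∨ y)) ∧ (((y → not x) ∨ y) → (x ∧ x)))) = max(1, 1) = 1
((y → (not y ∧ y)) → ((y → (y → x)) ∨ ((x → (x ∨ y)) ∧ (((y → not x) ∨ y) → (x ∧ x))))): 0 ≤ 1, so result = 1
not ((y → (not y ∧ y)) → ((y → (y → x)) ∨ ((x → (x ∨ y)) ∧ (((y → not x) ∨ y) → (x ∧ x))))): Gödel ¬ of 1 = 0 (operand ≠ 0)

0.00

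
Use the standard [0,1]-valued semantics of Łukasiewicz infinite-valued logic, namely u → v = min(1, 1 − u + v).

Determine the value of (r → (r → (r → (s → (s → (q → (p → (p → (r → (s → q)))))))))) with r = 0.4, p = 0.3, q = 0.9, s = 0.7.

(s → q): min(1, 1 − 0.7 + 0.9) = 1
(r → (s → q)): min(1, 1 − 0.4 + 1) = 1
(p → (r → (s → q))): min(1, 1 − 0.3 + 1) = 1
(p → (p → (r → (s → q)))): min(1, 1 − 0.3 + 1) = 1
(q → (p → (p → (r → (s → q))))): min(1, 1 − 0.9 + 1) = 1
(s → (q → (p → (p → (r → (s → q)))))): min(1, 1 − 0.7 + 1) = 1
(s → (s → (q → (p → (p → (r → (s → q))))))): min(1, 1 − 0.7 + 1) = 1
(r → (s → (s → (q → (p → (p → (r → (s → q)))))))): min(1, 1 − 0.4 + 1) = 1
(r → (r → (s → (s → (q → (p → (p → (r → (s → q))))))))): min(1, 1 − 0.4 + 1) = 1
(r → (r → (r → (s → (s → (q → (p → (p → (r → (s → q)))))))))): min(1, 1 − 0.4 + 1) = 1

1.00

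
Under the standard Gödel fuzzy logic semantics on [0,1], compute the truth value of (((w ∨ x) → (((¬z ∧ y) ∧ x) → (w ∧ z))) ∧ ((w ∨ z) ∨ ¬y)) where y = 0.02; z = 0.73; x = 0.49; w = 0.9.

0.90

(w ∨ x) = max(0.9, 0.49) = 0.9
¬z: Gödel ¬ of 0.73 = 0 (operand ≠ 0)
(¬z ∧ y) = min(0, 0.02) = 0
((¬z ∧ y) ∧ x) = min(0, 0.49) = 0
(w ∧ z) = min(0.9, 0.73) = 0.73
(((¬z ∧ y) ∧ x) → (w ∧ z)): 0 ≤ 0.73, so result = 1
((w ∨ x) → (((¬z ∧ y) ∧ x) → (w ∧ z))): 0.9 ≤ 1, so result = 1
(w ∨ z) = max(0.9, 0.73) = 0.9
¬y: Gödel ¬ of 0.02 = 0 (operand ≠ 0)
((w ∨ z) ∨ ¬y) = max(0.9, 0) = 0.9
(((w ∨ x) → (((¬z ∧ y) ∧ x) → (w ∧ z))) ∧ ((w ∨ z) ∨ ¬y)) = min(1, 0.9) = 0.9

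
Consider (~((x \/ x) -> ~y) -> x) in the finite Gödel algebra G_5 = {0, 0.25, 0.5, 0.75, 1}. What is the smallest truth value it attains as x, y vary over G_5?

0.25

The minimum is attained at x = 0.25, y = 0.25:
  (x \/ x) = max(0.25, 0.25) = 0.25
  ~y: Gödel ¬ of 0.25 = 0 (operand ≠ 0)
  ((x \/ x) -> ~y): 0.25 > 0, so result = 0
  ~((x \/ x) -> ~y): Gödel ¬ of 0 = 1 (operand is 0)
  (~((x \/ x) -> ~y) -> x): 1 > 0.25, so result = 0.25
Checking all 25 assignments confirms none give a value below 0.25.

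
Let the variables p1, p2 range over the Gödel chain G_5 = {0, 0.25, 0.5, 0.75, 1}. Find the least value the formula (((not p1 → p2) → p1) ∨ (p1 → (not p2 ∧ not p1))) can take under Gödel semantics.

The minimum is attained at p1 = 0.25, p2 = 0:
  not p1: Gödel ¬ of 0.25 = 0 (operand ≠ 0)
  (not p1 → p2): 0 ≤ 0, so result = 1
  ((not p1 → p2) → p1): 1 > 0.25, so result = 0.25
  not p2: Gödel ¬ of 0 = 1 (operand is 0)
  not p1: Gödel ¬ of 0.25 = 0 (operand ≠ 0)
  (not p2 ∧ not p1) = min(1, 0) = 0
  (p1 → (not p2 ∧ not p1)): 0.25 > 0, so result = 0
  (((not p1 → p2) → p1) ∨ (p1 → (not p2 ∧ not p1))) = max(0.25, 0) = 0.25
Checking all 25 assignments confirms none give a value below 0.25.

0.25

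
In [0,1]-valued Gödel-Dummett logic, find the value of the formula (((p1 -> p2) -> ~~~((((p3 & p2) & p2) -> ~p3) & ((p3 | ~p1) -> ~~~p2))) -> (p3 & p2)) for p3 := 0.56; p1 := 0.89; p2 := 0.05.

0.05

(p1 -> p2): 0.89 > 0.05, so result = 0.05
(p3 & p2) = min(0.56, 0.05) = 0.05
((p3 & p2) & p2) = min(0.05, 0.05) = 0.05
~p3: Gödel ¬ of 0.56 = 0 (operand ≠ 0)
(((p3 & p2) & p2) -> ~p3): 0.05 > 0, so result = 0
~p1: Gödel ¬ of 0.89 = 0 (operand ≠ 0)
(p3 | ~p1) = max(0.56, 0) = 0.56
~p2: Gödel ¬ of 0.05 = 0 (operand ≠ 0)
~~p2: Gödel ¬ of 0 = 1 (operand is 0)
~~~p2: Gödel ¬ of 1 = 0 (operand ≠ 0)
((p3 | ~p1) -> ~~~p2): 0.56 > 0, so result = 0
((((p3 & p2) & p2) -> ~p3) & ((p3 | ~p1) -> ~~~p2)) = min(0, 0) = 0
~((((p3 & p2) & p2) -> ~p3) & ((p3 | ~p1) -> ~~~p2)): Gödel ¬ of 0 = 1 (operand is 0)
~~((((p3 & p2) & p2) -> ~p3) & ((p3 | ~p1) -> ~~~p2)): Gödel ¬ of 1 = 0 (operand ≠ 0)
~~~((((p3 & p2) & p2) -> ~p3) & ((p3 | ~p1) -> ~~~p2)): Gödel ¬ of 0 = 1 (operand is 0)
((p1 -> p2) -> ~~~((((p3 & p2) & p2) -> ~p3) & ((p3 | ~p1) -> ~~~p2))): 0.05 ≤ 1, so result = 1
(p3 & p2) = min(0.56, 0.05) = 0.05
(((p1 -> p2) -> ~~~((((p3 & p2) & p2) -> ~p3) & ((p3 | ~p1) -> ~~~p2))) -> (p3 & p2)): 1 > 0.05, so result = 0.05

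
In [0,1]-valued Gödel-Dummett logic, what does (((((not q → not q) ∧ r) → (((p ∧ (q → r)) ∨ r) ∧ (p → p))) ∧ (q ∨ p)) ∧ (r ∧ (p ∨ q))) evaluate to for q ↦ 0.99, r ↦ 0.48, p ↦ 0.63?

0.48

not q: Gödel ¬ of 0.99 = 0 (operand ≠ 0)
not q: Gödel ¬ of 0.99 = 0 (operand ≠ 0)
(not q → not q): 0 ≤ 0, so result = 1
((not q → not q) ∧ r) = min(1, 0.48) = 0.48
(q → r): 0.99 > 0.48, so result = 0.48
(p ∧ (q → r)) = min(0.63, 0.48) = 0.48
((p ∧ (q → r)) ∨ r) = max(0.48, 0.48) = 0.48
(p → p): 0.63 ≤ 0.63, so result = 1
(((p ∧ (q → r)) ∨ r) ∧ (p → p)) = min(0.48, 1) = 0.48
(((not q → not q) ∧ r) → (((p ∧ (q → r)) ∨ r) ∧ (p → p))): 0.48 ≤ 0.48, so result = 1
(q ∨ p) = max(0.99, 0.63) = 0.99
((((not q → not q) ∧ r) → (((p ∧ (q → r)) ∨ r) ∧ (p → p))) ∧ (q ∨ p)) = min(1, 0.99) = 0.99
(p ∨ q) = max(0.63, 0.99) = 0.99
(r ∧ (p ∨ q)) = min(0.48, 0.99) = 0.48
(((((not q → not q) ∧ r) → (((p ∧ (q → r)) ∨ r) ∧ (p → p))) ∧ (q ∨ p)) ∧ (r ∧ (p ∨ q))) = min(0.99, 0.48) = 0.48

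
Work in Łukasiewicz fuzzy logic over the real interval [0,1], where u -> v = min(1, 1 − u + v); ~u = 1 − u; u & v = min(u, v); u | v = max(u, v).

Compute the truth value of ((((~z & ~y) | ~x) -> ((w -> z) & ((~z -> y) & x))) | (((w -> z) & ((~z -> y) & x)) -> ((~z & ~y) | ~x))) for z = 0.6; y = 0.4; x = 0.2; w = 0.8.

1.00

~z: Łukasiewicz ¬ gives 1 − 0.6 = 0.4
~y: Łukasiewicz ¬ gives 1 − 0.4 = 0.6
(~z & ~y) = min(0.4, 0.6) = 0.4
~x: Łukasiewicz ¬ gives 1 − 0.2 = 0.8
((~z & ~y) | ~x) = max(0.4, 0.8) = 0.8
(w -> z): min(1, 1 − 0.8 + 0.6) = 0.8
~z: Łukasiewicz ¬ gives 1 − 0.6 = 0.4
(~z -> y): min(1, 1 − 0.4 + 0.4) = 1
((~z -> y) & x) = min(1, 0.2) = 0.2
((w -> z) & ((~z -> y) & x)) = min(0.8, 0.2) = 0.2
(((~z & ~y) | ~x) -> ((w -> z) & ((~z -> y) & x))): min(1, 1 − 0.8 + 0.2) = 0.4
(w -> z): min(1, 1 − 0.8 + 0.6) = 0.8
~z: Łukasiewicz ¬ gives 1 − 0.6 = 0.4
(~z -> y): min(1, 1 − 0.4 + 0.4) = 1
((~z -> y) & x) = min(1, 0.2) = 0.2
((w -> z) & ((~z -> y) & x)) = min(0.8, 0.2) = 0.2
~z: Łukasiewicz ¬ gives 1 − 0.6 = 0.4
~y: Łukasiewicz ¬ gives 1 − 0.4 = 0.6
(~z & ~y) = min(0.4, 0.6) = 0.4
~x: Łukasiewicz ¬ gives 1 − 0.2 = 0.8
((~z & ~y) | ~x) = max(0.4, 0.8) = 0.8
(((w -> z) & ((~z -> y) & x)) -> ((~z & ~y) | ~x)): min(1, 1 − 0.2 + 0.8) = 1
((((~z & ~y) | ~x) -> ((w -> z) & ((~z -> y) & x))) | (((w -> z) & ((~z -> y) & x)) -> ((~z & ~y) | ~x))) = max(0.4, 1) = 1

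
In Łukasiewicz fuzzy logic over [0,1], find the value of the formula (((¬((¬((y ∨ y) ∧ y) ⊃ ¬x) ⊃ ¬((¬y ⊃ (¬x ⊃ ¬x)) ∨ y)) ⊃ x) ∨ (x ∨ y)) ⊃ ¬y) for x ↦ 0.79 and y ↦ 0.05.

0.95

(y ∨ y) = max(0.05, 0.05) = 0.05
((y ∨ y) ∧ y) = min(0.05, 0.05) = 0.05
¬((y ∨ y) ∧ y): Łukasiewicz ¬ gives 1 − 0.05 = 0.95
¬x: Łukasiewicz ¬ gives 1 − 0.79 = 0.21
(¬((y ∨ y) ∧ y) ⊃ ¬x): min(1, 1 − 0.95 + 0.21) = 0.26
¬y: Łukasiewicz ¬ gives 1 − 0.05 = 0.95
¬x: Łukasiewicz ¬ gives 1 − 0.79 = 0.21
¬x: Łukasiewicz ¬ gives 1 − 0.79 = 0.21
(¬x ⊃ ¬x): min(1, 1 − 0.21 + 0.21) = 1
(¬y ⊃ (¬x ⊃ ¬x)): min(1, 1 − 0.95 + 1) = 1
((¬y ⊃ (¬x ⊃ ¬x)) ∨ y) = max(1, 0.05) = 1
¬((¬y ⊃ (¬x ⊃ ¬x)) ∨ y): Łukasiewicz ¬ gives 1 − 1 = 0
((¬((y ∨ y) ∧ y) ⊃ ¬x) ⊃ ¬((¬y ⊃ (¬x ⊃ ¬x)) ∨ y)): min(1, 1 − 0.26 + 0) = 0.74
¬((¬((y ∨ y) ∧ y) ⊃ ¬x) ⊃ ¬((¬y ⊃ (¬x ⊃ ¬x)) ∨ y)): Łukasiewicz ¬ gives 1 − 0.74 = 0.26
(¬((¬((y ∨ y) ∧ y) ⊃ ¬x) ⊃ ¬((¬y ⊃ (¬x ⊃ ¬x)) ∨ y)) ⊃ x): min(1, 1 − 0.26 + 0.79) = 1
(x ∨ y) = max(0.79, 0.05) = 0.79
((¬((¬((y ∨ y) ∧ y) ⊃ ¬x) ⊃ ¬((¬y ⊃ (¬x ⊃ ¬x)) ∨ y)) ⊃ x) ∨ (x ∨ y)) = max(1, 0.79) = 1
¬y: Łukasiewicz ¬ gives 1 − 0.05 = 0.95
(((¬((¬((y ∨ y) ∧ y) ⊃ ¬x) ⊃ ¬((¬y ⊃ (¬x ⊃ ¬x)) ∨ y)) ⊃ x) ∨ (x ∨ y)) ⊃ ¬y): min(1, 1 − 1 + 0.95) = 0.95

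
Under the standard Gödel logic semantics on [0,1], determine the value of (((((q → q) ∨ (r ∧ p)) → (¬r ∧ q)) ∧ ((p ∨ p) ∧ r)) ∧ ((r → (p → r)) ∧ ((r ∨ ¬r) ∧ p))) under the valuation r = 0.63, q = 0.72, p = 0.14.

0.00

(q → q): 0.72 ≤ 0.72, so result = 1
(r ∧ p) = min(0.63, 0.14) = 0.14
((q → q) ∨ (r ∧ p)) = max(1, 0.14) = 1
¬r: Gödel ¬ of 0.63 = 0 (operand ≠ 0)
(¬r ∧ q) = min(0, 0.72) = 0
(((q → q) ∨ (r ∧ p)) → (¬r ∧ q)): 1 > 0, so result = 0
(p ∨ p) = max(0.14, 0.14) = 0.14
((p ∨ p) ∧ r) = min(0.14, 0.63) = 0.14
((((q → q) ∨ (r ∧ p)) → (¬r ∧ q)) ∧ ((p ∨ p) ∧ r)) = min(0, 0.14) = 0
(p → r): 0.14 ≤ 0.63, so result = 1
(r → (p → r)): 0.63 ≤ 1, so result = 1
¬r: Gödel ¬ of 0.63 = 0 (operand ≠ 0)
(r ∨ ¬r) = max(0.63, 0) = 0.63
((r ∨ ¬r) ∧ p) = min(0.63, 0.14) = 0.14
((r → (p → r)) ∧ ((r ∨ ¬r) ∧ p)) = min(1, 0.14) = 0.14
(((((q → q) ∨ (r ∧ p)) → (¬r ∧ q)) ∧ ((p ∨ p) ∧ r)) ∧ ((r → (p → r)) ∧ ((r ∨ ¬r) ∧ p))) = min(0, 0.14) = 0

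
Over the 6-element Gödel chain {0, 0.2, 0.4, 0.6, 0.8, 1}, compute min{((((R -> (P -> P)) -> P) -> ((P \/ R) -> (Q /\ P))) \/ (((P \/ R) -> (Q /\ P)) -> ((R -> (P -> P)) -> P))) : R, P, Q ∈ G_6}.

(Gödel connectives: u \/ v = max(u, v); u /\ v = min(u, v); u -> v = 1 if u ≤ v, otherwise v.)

1.00

Every assignment gives 1. For instance at R = 0, P = 0, Q = 0:
  (P -> P): 0 ≤ 0, so result = 1
  (R -> (P -> P)): 0 ≤ 1, so result = 1
  ((R -> (P -> P)) -> P): 1 > 0, so result = 0
  (P \/ R) = max(0, 0) = 0
  (Q /\ P) = min(0, 0) = 0
  ((P \/ R) -> (Q /\ P)): 0 ≤ 0, so result = 1
  (((R -> (P -> P)) -> P) -> ((P \/ R) -> (Q /\ P))): 0 ≤ 1, so result = 1
  (P \/ R) = max(0, 0) = 0
  (Q /\ P) = min(0, 0) = 0
  ((P \/ R) -> (Q /\ P)): 0 ≤ 0, so result = 1
  (P -> P): 0 ≤ 0, so result = 1
  (R -> (P -> P)): 0 ≤ 1, so result = 1
  ((R -> (P -> P)) -> P): 1 > 0, so result = 0
  (((P \/ R) -> (Q /\ P)) -> ((R -> (P -> P)) -> P)): 1 > 0, so result = 0
  ((((R -> (P -> P)) -> P) -> ((P \/ R) -> (Q /\ P))) \/ (((P \/ R) -> (Q /\ P)) -> ((R -> (P -> P)) -> P))) = max(1, 0) = 1
All 216 assignments give value 1 — the formula is a G_6-tautology.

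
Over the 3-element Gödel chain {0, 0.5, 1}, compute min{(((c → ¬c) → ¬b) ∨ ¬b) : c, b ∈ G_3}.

0.00

The minimum is attained at c = 0, b = 0.5:
  ¬c: Gödel ¬ of 0 = 1 (operand is 0)
  (c → ¬c): 0 ≤ 1, so result = 1
  ¬b: Gödel ¬ of 0.5 = 0 (operand ≠ 0)
  ((c → ¬c) → ¬b): 1 > 0, so result = 0
  ¬b: Gödel ¬ of 0.5 = 0 (operand ≠ 0)
  (((c → ¬c) → ¬b) ∨ ¬b) = max(0, 0) = 0
Checking all 9 assignments confirms none give a value below 0.00.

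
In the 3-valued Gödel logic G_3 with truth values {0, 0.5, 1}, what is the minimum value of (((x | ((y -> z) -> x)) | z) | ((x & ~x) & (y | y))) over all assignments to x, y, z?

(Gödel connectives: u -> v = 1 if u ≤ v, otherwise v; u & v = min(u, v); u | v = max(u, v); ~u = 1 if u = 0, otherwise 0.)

0.00

The minimum is attained at x = 0, y = 0, z = 0:
  (y -> z): 0 ≤ 0, so result = 1
  ((y -> z) -> x): 1 > 0, so result = 0
  (x | ((y -> z) -> x)) = max(0, 0) = 0
  ((x | ((y -> z) -> x)) | z) = max(0, 0) = 0
  ~x: Gödel ¬ of 0 = 1 (operand is 0)
  (x & ~x) = min(0, 1) = 0
  (y | y) = max(0, 0) = 0
  ((x & ~x) & (y | y)) = min(0, 0) = 0
  (((x | ((y -> z) -> x)) | z) | ((x & ~x) & (y | y))) = max(0, 0) = 0
Checking all 27 assignments confirms none give a value below 0.00.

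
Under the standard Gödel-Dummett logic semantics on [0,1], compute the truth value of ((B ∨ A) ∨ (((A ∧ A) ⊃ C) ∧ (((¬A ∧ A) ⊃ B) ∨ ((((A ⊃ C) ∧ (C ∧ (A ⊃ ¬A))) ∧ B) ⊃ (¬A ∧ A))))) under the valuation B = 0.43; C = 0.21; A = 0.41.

(B ∨ A) = max(0.43, 0.41) = 0.43
(A ∧ A) = min(0.41, 0.41) = 0.41
((A ∧ A) ⊃ C): 0.41 > 0.21, so result = 0.21
¬A: Gödel ¬ of 0.41 = 0 (operand ≠ 0)
(¬A ∧ A) = min(0, 0.41) = 0
((¬A ∧ A) ⊃ B): 0 ≤ 0.43, so result = 1
(A ⊃ C): 0.41 > 0.21, so result = 0.21
¬A: Gödel ¬ of 0.41 = 0 (operand ≠ 0)
(A ⊃ ¬A): 0.41 > 0, so result = 0
(C ∧ (A ⊃ ¬A)) = min(0.21, 0) = 0
((A ⊃ C) ∧ (C ∧ (A ⊃ ¬A))) = min(0.21, 0) = 0
(((A ⊃ C) ∧ (C ∧ (A ⊃ ¬A))) ∧ B) = min(0, 0.43) = 0
¬A: Gödel ¬ of 0.41 = 0 (operand ≠ 0)
(¬A ∧ A) = min(0, 0.41) = 0
((((A ⊃ C) ∧ (C ∧ (A ⊃ ¬A))) ∧ B) ⊃ (¬A ∧ A)): 0 ≤ 0, so result = 1
(((¬A ∧ A) ⊃ B) ∨ ((((A ⊃ C) ∧ (C ∧ (A ⊃ ¬A))) ∧ B) ⊃ (¬A ∧ A))) = max(1, 1) = 1
(((A ∧ A) ⊃ C) ∧ (((¬A ∧ A) ⊃ B) ∨ ((((A ⊃ C) ∧ (C ∧ (A ⊃ ¬A))) ∧ B) ⊃ (¬A ∧ A)))) = min(0.21, 1) = 0.21
((B ∨ A) ∨ (((A ∧ A) ⊃ C) ∧ (((¬A ∧ A) ⊃ B) ∨ ((((A ⊃ C) ∧ (C ∧ (A ⊃ ¬A))) ∧ B) ⊃ (¬A ∧ A))))) = max(0.43, 0.21) = 0.43

0.43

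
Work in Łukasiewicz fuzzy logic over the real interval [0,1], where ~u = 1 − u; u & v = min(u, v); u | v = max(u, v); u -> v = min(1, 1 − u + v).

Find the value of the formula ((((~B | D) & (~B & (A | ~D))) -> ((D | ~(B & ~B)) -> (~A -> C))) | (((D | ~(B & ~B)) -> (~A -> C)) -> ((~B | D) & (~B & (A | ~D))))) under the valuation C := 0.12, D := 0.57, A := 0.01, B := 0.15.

~B: Łukasiewicz ¬ gives 1 − 0.15 = 0.85
(~B | D) = max(0.85, 0.57) = 0.85
~B: Łukasiewicz ¬ gives 1 − 0.15 = 0.85
~D: Łukasiewicz ¬ gives 1 − 0.57 = 0.43
(A | ~D) = max(0.01, 0.43) = 0.43
(~B & (A | ~D)) = min(0.85, 0.43) = 0.43
((~B | D) & (~B & (A | ~D))) = min(0.85, 0.43) = 0.43
~B: Łukasiewicz ¬ gives 1 − 0.15 = 0.85
(B & ~B) = min(0.15, 0.85) = 0.15
~(B & ~B): Łukasiewicz ¬ gives 1 − 0.15 = 0.85
(D | ~(B & ~B)) = max(0.57, 0.85) = 0.85
~A: Łukasiewicz ¬ gives 1 − 0.01 = 0.99
(~A -> C): min(1, 1 − 0.99 + 0.12) = 0.13
((D | ~(B & ~B)) -> (~A -> C)): min(1, 1 − 0.85 + 0.13) = 0.28
(((~B | D) & (~B & (A | ~D))) -> ((D | ~(B & ~B)) -> (~A -> C))): min(1, 1 − 0.43 + 0.28) = 0.85
~B: Łukasiewicz ¬ gives 1 − 0.15 = 0.85
(B & ~B) = min(0.15, 0.85) = 0.15
~(B & ~B): Łukasiewicz ¬ gives 1 − 0.15 = 0.85
(D | ~(B & ~B)) = max(0.57, 0.85) = 0.85
~A: Łukasiewicz ¬ gives 1 − 0.01 = 0.99
(~A -> C): min(1, 1 − 0.99 + 0.12) = 0.13
((D | ~(B & ~B)) -> (~A -> C)): min(1, 1 − 0.85 + 0.13) = 0.28
~B: Łukasiewicz ¬ gives 1 − 0.15 = 0.85
(~B | D) = max(0.85, 0.57) = 0.85
~B: Łukasiewicz ¬ gives 1 − 0.15 = 0.85
~D: Łukasiewicz ¬ gives 1 − 0.57 = 0.43
(A | ~D) = max(0.01, 0.43) = 0.43
(~B & (A | ~D)) = min(0.85, 0.43) = 0.43
((~B | D) & (~B & (A | ~D))) = min(0.85, 0.43) = 0.43
(((D | ~(B & ~B)) -> (~A -> C)) -> ((~B | D) & (~B & (A | ~D)))): min(1, 1 − 0.28 + 0.43) = 1
((((~B | D) & (~B & (A | ~D))) -> ((D | ~(B & ~B)) -> (~A -> C))) | (((D | ~(B & ~B)) -> (~A -> C)) -> ((~B | D) & (~B & (A | ~D))))) = max(0.85, 1) = 1

1.00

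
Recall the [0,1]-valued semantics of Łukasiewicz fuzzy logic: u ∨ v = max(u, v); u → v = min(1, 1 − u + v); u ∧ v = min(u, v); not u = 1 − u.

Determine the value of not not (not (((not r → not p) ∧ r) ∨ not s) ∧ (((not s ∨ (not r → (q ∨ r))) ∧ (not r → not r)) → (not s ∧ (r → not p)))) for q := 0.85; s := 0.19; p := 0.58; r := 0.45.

not r: Łukasiewicz ¬ gives 1 − 0.45 = 0.55
not p: Łukasiewicz ¬ gives 1 − 0.58 = 0.42
(not r → not p): min(1, 1 − 0.55 + 0.42) = 0.87
((not r → not p) ∧ r) = min(0.87, 0.45) = 0.45
not s: Łukasiewicz ¬ gives 1 − 0.19 = 0.81
(((not r → not p) ∧ r) ∨ not s) = max(0.45, 0.81) = 0.81
not (((not r → not p) ∧ r) ∨ not s): Łukasiewicz ¬ gives 1 − 0.81 = 0.19
not s: Łukasiewicz ¬ gives 1 − 0.19 = 0.81
not r: Łukasiewicz ¬ gives 1 − 0.45 = 0.55
(q ∨ r) = max(0.85, 0.45) = 0.85
(not r → (q ∨ r)): min(1, 1 − 0.55 + 0.85) = 1
(not s ∨ (not r → (q ∨ r))) = max(0.81, 1) = 1
not r: Łukasiewicz ¬ gives 1 − 0.45 = 0.55
not r: Łukasiewicz ¬ gives 1 − 0.45 = 0.55
(not r → not r): min(1, 1 − 0.55 + 0.55) = 1
((not s ∨ (not r → (q ∨ r))) ∧ (not r → not r)) = min(1, 1) = 1
not s: Łukasiewicz ¬ gives 1 − 0.19 = 0.81
not p: Łukasiewicz ¬ gives 1 − 0.58 = 0.42
(r → not p): min(1, 1 − 0.45 + 0.42) = 0.97
(not s ∧ (r → not p)) = min(0.81, 0.97) = 0.81
(((not s ∨ (not r → (q ∨ r))) ∧ (not r → not r)) → (not s ∧ (r → not p))): min(1, 1 − 1 + 0.81) = 0.81
(not (((not r → not p) ∧ r) ∨ not s) ∧ (((not s ∨ (not r → (q ∨ r))) ∧ (not r → not r)) → (not s ∧ (r → not p)))) = min(0.19, 0.81) = 0.19
not (not (((not r → not p) ∧ r) ∨ not s) ∧ (((not s ∨ (not r → (q ∨ r))) ∧ (not r → not r)) → (not s ∧ (r → not p)))): Łukasiewicz ¬ gives 1 − 0.19 = 0.81
not not (not (((not r → not p) ∧ r) ∨ not s) ∧ (((not s ∨ (not r → (q ∨ r))) ∧ (not r → not r)) → (not s ∧ (r → not p)))): Łukasiewicz ¬ gives 1 − 0.81 = 0.19

0.19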